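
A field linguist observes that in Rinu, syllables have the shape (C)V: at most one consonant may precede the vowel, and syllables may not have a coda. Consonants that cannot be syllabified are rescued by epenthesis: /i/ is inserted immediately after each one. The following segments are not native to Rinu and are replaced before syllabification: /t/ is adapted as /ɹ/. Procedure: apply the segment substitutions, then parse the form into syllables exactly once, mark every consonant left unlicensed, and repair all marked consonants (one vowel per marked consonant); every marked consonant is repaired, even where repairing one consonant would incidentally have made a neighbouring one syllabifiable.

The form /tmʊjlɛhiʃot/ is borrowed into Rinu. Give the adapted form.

ɹimʊjilɛhiʃoɹi

Substitution: /t/ → /ɹ/, giving /ɹmʊjlɛhiʃoɹ/.
Under (C)V, the unsyllabifiable consonants are /ɹ/, /j/, /ɹ/ (no codas are permitted; onsets are limited to one consonant).
Each unlicensed consonant becomes the onset of a new syllable: /ɹ/ → /ɹi/, /j/ → /ji/, /ɹ/ → /ɹi/.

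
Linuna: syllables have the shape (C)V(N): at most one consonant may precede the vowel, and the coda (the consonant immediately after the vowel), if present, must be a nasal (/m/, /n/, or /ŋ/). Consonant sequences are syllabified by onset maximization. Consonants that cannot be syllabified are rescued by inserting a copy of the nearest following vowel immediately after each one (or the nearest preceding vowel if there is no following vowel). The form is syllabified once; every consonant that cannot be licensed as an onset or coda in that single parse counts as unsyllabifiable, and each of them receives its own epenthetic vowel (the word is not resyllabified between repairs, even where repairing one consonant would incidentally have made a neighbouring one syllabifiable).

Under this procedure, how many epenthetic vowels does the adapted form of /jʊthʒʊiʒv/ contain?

The unsyllabifiable consonants are /t/, /h/, /ʒ/, /v/; each receives one epenthetic vowel.

4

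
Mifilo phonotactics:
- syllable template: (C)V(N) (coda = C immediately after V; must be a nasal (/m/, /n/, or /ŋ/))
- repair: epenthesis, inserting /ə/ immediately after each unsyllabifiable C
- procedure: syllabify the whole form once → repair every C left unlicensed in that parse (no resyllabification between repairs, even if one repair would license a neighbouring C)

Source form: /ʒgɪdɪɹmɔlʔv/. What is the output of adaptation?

Under (C)V(N), the unsyllabifiable consonants are /ʒ/, /ɹ/, /l/, /ʔ/, /v/ (only a nasal (/m/, /n/, or /ŋ/) is licensed in coda position; onsets are limited to one consonant).
Each unlicensed consonant becomes the onset of a new syllable: /ʒ/ → /ʒə/, /ɹ/ → /ɹə/, /l/ → /lə/, /ʔ/ → /ʔə/, /v/ → /və/.

ʒəgɪdɪɹəmɔləʔəvə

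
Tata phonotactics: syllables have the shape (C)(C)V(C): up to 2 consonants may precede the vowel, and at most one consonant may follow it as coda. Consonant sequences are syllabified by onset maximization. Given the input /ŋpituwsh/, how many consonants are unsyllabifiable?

Syllabifying with onset maximization leaves /s/, /h/ stranded (at most one coda consonant is licensed; onsets may contain at most 2 consonants).

2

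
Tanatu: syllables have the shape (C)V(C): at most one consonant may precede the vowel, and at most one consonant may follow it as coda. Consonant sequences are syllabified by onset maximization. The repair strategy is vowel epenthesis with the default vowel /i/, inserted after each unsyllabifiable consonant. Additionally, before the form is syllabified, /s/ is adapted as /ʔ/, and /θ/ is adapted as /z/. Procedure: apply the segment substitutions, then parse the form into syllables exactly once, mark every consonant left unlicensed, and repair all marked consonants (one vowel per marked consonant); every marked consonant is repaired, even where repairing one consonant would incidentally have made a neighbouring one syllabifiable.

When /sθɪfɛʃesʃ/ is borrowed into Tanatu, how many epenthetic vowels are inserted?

After substitution the input is /ʔzɪfɛʃeʔʃ/.
The unsyllabifiable consonants are /ʔ/, /ʃ/; each receives one epenthetic vowel.

2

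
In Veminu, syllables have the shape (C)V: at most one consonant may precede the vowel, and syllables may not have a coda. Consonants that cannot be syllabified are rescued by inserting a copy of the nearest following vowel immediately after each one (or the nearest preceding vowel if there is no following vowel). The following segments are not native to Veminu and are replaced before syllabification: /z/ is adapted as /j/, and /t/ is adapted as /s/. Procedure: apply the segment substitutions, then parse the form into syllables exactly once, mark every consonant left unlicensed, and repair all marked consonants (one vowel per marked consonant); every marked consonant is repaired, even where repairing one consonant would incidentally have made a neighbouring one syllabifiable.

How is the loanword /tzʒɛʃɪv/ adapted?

sɛjɛʒɛʃɪvɪ

Substitution: /t/ → /s/, /z/ → /j/, giving /sjʒɛʃɪv/.
Syllabifying with onset maximization leaves /s/, /j/, /v/ stranded (no codas are permitted; onsets are limited to one consonant).
Epenthesis after each stranded consonant: /s/ → /sɛ/, /j/ → /jɛ/, /v/ → /vɪ/.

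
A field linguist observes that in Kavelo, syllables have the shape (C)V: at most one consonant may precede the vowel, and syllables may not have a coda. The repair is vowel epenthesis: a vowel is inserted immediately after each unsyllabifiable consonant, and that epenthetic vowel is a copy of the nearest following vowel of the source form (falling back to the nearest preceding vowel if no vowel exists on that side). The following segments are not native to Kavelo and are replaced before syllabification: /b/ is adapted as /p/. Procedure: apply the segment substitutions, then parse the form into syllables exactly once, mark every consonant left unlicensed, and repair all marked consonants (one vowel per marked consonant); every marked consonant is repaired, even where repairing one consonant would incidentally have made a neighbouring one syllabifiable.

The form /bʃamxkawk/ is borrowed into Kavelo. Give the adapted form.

paʃamaxakawaka

Substitution: /b/ → /p/, giving /pʃamxkawk/.
Syllabifying with onset maximization leaves /p/, /m/, /x/, /w/, /k/ stranded (no codas are permitted; onsets are limited to one consonant).
Inserting the epenthetic vowel yields /p/ → /pa/, /m/ → /ma/, /x/ → /xa/, /w/ → /wa/, /k/ → /ka/.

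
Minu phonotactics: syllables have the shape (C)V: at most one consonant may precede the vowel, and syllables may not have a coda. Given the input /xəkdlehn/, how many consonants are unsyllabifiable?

4

The consonants /k/, /d/, /h/, /n/ cannot be parsed into a legal (C)V syllable (no codas are permitted; onsets are limited to one consonant).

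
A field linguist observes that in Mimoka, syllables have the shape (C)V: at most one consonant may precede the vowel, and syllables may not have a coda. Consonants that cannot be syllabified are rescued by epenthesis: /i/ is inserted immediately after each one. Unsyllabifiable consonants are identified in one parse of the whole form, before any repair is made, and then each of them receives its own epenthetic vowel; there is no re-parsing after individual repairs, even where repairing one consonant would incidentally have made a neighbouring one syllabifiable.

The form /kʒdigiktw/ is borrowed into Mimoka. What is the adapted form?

Under (C)V, the unsyllabifiable consonants are /k/, /ʒ/, /k/, /t/, /w/ (no codas are permitted; onsets are limited to one consonant).
Each unlicensed consonant becomes the onset of a new syllable: /k/ → /ki/, /ʒ/ → /ʒi/, /k/ → /ki/, /t/ → /ti/, /w/ → /wi/.

kiʒidigikitiwi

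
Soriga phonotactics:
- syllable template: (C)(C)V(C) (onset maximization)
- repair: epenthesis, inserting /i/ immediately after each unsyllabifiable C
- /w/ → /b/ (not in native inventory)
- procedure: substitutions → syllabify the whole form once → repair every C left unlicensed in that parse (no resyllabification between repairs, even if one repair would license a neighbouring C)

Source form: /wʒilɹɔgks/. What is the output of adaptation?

bʒilɹɔgkisi

Substitution: /w/ → /b/, giving /bʒilɹɔgks/.
Syllabifying with onset maximization leaves /k/, /s/ stranded (at most one coda consonant is licensed; onsets may contain at most 2 consonants).
Epenthesis after each stranded consonant: /k/ → /ki/, /s/ → /si/.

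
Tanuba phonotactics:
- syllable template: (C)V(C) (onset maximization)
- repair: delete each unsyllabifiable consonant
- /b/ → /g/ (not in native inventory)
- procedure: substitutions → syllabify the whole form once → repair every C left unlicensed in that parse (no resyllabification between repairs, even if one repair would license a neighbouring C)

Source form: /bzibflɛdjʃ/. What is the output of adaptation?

ziglɛd

Substitution: /b/ → /g/, giving /gzigflɛdjʃ/.
The consonants /g/, /f/, /j/, /ʃ/ cannot be parsed into a legal (C)V(C) syllable (at most one coda consonant is licensed; onsets are limited to one consonant).
Deleting the stranded consonants removes /g/, /f/, /j/, /ʃ/.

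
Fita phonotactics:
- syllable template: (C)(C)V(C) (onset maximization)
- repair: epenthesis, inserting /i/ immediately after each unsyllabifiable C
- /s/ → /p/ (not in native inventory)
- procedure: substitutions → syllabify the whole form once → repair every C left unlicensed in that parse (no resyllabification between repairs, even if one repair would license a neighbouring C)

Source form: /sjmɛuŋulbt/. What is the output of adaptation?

pijmɛuŋulbiti

Substitution: /s/ → /p/, giving /pjmɛuŋulbt/.
Syllabifying with onset maximization leaves /p/, /b/, /t/ stranded (at most one coda consonant is licensed; onsets may contain at most 2 consonants).
Each unlicensed consonant becomes the onset of a new syllable: /p/ → /pi/, /b/ → /bi/, /t/ → /ti/.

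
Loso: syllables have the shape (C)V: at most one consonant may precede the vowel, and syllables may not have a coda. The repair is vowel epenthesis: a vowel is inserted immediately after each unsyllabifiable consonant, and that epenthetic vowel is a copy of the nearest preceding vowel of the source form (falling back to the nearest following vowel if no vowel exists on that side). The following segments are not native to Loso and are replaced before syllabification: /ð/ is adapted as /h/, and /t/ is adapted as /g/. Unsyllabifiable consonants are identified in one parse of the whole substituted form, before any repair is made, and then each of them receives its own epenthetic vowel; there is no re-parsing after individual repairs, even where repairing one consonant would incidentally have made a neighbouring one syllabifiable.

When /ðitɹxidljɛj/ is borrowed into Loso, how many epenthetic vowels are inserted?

5

After substitution the input is /higɹxidljɛj/.
The unsyllabifiable consonants are /g/, /ɹ/, /d/, /l/, /j/; each receives one epenthetic vowel.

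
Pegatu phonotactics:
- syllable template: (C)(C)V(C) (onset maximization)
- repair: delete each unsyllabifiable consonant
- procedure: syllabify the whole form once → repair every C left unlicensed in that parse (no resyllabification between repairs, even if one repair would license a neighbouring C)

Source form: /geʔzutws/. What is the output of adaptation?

Syllabifying with onset maximization leaves /w/, /s/ stranded (at most one coda consonant is licensed; onsets may contain at most 2 consonants).
Deletion applies to /w/, /s/.

geʔzut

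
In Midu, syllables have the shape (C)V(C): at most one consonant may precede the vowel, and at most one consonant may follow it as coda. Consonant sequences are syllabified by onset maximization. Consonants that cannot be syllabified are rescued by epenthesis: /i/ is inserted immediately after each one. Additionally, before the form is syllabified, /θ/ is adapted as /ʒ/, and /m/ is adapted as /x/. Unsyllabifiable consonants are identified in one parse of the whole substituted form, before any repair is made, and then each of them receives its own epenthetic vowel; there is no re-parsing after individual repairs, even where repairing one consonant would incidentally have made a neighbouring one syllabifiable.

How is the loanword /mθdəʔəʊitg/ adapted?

Substitution: /m/ → /x/, /θ/ → /ʒ/, giving /xʒdəʔəʊitg/.
Under (C)V(C), the unsyllabifiable consonants are /x/, /ʒ/, /g/ (at most one coda consonant is licensed; onsets are limited to one consonant).
Epenthesis after each stranded consonant: /x/ → /xi/, /ʒ/ → /ʒi/, /g/ → /gi/.

xiʒidəʔəʊitgi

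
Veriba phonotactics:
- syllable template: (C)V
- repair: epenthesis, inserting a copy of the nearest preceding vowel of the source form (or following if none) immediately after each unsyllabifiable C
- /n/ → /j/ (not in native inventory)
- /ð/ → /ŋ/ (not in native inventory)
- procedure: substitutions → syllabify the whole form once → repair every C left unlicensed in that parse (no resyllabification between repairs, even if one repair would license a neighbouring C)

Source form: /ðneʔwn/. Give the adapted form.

ŋejeʔeweje

Substitution: /ð/ → /ŋ/, /n/ → /j/, giving /ŋjeʔwj/.
Syllabifying with onset maximization leaves /ŋ/, /ʔ/, /w/, /j/ stranded (no codas are permitted; onsets are limited to one consonant).
Inserting the epenthetic vowel yields /ŋ/ → /ŋe/, /ʔ/ → /ʔe/, /w/ → /we/, /j/ → /je/.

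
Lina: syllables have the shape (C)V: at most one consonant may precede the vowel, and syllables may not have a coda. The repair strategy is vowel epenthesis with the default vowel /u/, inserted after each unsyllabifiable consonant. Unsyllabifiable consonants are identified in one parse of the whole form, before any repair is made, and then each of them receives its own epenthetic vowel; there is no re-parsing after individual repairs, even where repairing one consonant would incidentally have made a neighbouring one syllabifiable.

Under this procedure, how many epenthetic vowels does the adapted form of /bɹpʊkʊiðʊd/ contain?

3

The unsyllabifiable consonants are /b/, /ɹ/, /d/; each receives one epenthetic vowel.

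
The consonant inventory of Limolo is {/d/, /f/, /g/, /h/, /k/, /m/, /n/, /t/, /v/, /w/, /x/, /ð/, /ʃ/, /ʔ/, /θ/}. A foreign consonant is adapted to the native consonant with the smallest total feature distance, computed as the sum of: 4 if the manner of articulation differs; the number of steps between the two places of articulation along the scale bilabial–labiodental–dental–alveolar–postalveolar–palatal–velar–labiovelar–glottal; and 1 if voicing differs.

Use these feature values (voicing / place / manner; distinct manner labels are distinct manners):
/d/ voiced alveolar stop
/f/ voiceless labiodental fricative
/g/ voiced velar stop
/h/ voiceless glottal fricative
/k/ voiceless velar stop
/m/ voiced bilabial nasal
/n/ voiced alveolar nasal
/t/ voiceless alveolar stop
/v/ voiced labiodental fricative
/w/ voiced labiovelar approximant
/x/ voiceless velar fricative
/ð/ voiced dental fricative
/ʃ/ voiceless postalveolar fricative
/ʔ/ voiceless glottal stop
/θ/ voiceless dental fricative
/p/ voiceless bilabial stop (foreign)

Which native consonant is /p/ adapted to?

t

/t/ is closest: same manner (stop), place distance 3 (bilabial→alveolar), same voicing; total 3. Next closest is /d/ at distance 4.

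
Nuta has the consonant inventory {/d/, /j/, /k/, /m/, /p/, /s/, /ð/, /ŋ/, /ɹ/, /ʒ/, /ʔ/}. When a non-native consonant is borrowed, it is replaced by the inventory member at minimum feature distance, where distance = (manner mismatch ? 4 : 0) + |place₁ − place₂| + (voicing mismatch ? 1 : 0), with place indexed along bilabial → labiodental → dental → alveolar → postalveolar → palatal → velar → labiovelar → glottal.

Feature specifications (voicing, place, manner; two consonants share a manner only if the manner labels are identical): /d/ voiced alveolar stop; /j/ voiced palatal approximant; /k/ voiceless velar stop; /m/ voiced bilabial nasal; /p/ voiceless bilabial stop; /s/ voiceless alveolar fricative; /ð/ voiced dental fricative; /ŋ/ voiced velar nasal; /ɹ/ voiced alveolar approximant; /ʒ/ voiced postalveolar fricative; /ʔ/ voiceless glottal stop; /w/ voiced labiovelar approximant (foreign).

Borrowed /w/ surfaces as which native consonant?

j

/j/ is closest: same manner (approximant), place distance 2 (labiovelar→palatal), same voicing; total 2. Next closest is /ɹ/ at distance 4.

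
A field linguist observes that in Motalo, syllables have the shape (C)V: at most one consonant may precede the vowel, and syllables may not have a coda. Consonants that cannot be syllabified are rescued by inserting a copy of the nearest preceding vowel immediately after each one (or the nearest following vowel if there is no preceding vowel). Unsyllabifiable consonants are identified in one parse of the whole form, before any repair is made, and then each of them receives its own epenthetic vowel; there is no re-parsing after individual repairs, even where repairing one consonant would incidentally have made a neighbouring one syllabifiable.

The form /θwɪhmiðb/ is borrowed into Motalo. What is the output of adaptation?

θɪwɪhɪmiðibi

Syllabifying with onset maximization leaves /θ/, /h/, /ð/, /b/ stranded (no codas are permitted; onsets are limited to one consonant).
Each unlicensed consonant becomes the onset of a new syllable: /θ/ → /θɪ/, /h/ → /hɪ/, /ð/ → /ði/, /b/ → /bi/.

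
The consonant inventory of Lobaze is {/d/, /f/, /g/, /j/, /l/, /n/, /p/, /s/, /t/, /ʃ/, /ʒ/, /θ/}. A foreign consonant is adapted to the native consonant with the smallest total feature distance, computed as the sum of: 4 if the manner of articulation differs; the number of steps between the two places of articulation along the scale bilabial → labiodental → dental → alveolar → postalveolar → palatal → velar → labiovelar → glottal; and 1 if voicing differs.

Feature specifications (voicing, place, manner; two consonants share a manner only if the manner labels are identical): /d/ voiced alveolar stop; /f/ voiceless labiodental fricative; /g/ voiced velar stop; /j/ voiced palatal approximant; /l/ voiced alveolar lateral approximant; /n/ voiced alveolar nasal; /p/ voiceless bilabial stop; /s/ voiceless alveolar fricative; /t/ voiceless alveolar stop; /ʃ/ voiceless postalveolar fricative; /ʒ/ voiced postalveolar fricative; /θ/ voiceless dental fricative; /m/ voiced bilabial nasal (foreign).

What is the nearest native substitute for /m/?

/n/ is closest: same manner (nasal), place distance 3 (bilabial→alveolar), same voicing; total 3. Next closest is /p/ at distance 5.

n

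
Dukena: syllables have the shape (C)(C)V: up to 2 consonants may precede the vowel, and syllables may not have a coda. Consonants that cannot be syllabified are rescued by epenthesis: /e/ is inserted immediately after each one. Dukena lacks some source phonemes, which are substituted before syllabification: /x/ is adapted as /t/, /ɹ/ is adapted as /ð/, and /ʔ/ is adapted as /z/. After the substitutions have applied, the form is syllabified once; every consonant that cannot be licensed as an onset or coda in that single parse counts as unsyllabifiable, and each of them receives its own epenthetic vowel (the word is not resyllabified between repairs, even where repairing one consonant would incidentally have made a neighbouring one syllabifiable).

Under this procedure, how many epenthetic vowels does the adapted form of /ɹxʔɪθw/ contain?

After substitution the input is /ðtzɪθw/.
The unsyllabifiable consonants are /ð/, /θ/, /w/; each receives one epenthetic vowel.

3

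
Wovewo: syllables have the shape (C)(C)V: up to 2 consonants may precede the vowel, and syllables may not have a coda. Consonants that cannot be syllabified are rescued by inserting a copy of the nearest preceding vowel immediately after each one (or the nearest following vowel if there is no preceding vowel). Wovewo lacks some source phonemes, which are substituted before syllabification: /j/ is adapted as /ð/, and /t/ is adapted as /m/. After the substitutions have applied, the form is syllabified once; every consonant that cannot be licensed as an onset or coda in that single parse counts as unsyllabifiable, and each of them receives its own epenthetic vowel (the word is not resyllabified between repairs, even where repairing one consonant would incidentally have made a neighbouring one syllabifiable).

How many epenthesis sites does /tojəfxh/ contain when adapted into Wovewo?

3

After substitution the input is /moðəfxh/.
The unsyllabifiable consonants are /f/, /x/, /h/; each receives one epenthetic vowel.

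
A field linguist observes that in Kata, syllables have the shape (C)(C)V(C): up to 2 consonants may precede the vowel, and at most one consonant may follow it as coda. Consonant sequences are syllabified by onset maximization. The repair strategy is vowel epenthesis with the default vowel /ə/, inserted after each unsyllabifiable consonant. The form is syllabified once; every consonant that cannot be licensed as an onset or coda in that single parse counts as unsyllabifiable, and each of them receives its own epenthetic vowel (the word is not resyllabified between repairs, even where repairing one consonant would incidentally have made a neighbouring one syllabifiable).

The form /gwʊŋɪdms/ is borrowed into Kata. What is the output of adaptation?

gwʊŋɪdməsə

Under (C)(C)V(C), the unsyllabifiable consonants are /m/, /s/ (at most one coda consonant is licensed; onsets may contain at most 2 consonants).
Each unlicensed consonant becomes the onset of a new syllable: /m/ → /mə/, /s/ → /sə/.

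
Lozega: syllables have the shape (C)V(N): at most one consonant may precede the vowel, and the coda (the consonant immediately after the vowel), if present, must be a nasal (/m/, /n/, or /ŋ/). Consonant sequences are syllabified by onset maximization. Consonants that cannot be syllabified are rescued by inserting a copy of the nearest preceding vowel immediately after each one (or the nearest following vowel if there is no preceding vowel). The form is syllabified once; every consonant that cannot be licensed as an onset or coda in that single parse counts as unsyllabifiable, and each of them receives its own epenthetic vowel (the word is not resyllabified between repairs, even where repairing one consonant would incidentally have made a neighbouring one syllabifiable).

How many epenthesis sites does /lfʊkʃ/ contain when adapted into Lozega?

The unsyllabifiable consonants are /l/, /k/, /ʃ/; each receives one epenthetic vowel.

3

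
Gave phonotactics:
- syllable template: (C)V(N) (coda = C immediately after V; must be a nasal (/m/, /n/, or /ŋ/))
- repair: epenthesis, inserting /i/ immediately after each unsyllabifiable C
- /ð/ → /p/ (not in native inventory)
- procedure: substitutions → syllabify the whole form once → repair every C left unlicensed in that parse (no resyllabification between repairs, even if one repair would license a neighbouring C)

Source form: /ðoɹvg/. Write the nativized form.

Substitution: /ð/ → /p/, giving /poɹvg/.
Syllabifying with onset maximization leaves /ɹ/, /v/, /g/ stranded (only a nasal (/m/, /n/, or /ŋ/) is licensed in coda position; onsets are limited to one consonant).
Each unlicensed consonant becomes the onset of a new syllable: /ɹ/ → /ɹi/, /v/ → /vi/, /g/ → /gi/.

poɹivigi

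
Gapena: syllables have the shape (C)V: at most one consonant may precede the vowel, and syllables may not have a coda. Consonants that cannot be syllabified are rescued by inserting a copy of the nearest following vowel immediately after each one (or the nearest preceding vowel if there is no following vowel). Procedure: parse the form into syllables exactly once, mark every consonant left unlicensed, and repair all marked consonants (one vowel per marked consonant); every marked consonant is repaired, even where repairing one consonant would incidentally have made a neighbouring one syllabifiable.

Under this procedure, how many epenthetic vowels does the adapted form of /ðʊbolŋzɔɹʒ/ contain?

4

The unsyllabifiable consonants are /l/, /ŋ/, /ɹ/, /ʒ/; each receives one epenthetic vowel.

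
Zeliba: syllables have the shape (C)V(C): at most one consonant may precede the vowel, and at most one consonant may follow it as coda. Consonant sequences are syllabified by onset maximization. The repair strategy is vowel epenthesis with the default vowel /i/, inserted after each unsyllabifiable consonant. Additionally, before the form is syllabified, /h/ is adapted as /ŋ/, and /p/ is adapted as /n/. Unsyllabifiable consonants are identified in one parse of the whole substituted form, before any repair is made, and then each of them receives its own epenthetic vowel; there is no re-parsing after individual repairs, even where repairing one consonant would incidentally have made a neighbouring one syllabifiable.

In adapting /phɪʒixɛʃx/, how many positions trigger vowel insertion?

2

After substitution the input is /nŋɪʒixɛʃx/.
The unsyllabifiable consonants are /n/, /x/; each receives one epenthetic vowel.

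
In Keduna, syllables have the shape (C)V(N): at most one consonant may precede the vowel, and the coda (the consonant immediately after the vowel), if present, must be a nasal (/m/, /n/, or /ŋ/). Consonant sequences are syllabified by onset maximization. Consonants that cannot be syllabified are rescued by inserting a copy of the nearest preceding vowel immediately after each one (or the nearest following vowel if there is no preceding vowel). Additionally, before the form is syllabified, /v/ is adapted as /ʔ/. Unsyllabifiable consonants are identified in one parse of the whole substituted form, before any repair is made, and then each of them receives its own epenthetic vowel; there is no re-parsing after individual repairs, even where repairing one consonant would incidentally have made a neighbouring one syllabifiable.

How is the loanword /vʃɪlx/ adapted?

Substitution: /v/ → /ʔ/, giving /ʔʃɪlx/.
The consonants /ʔ/, /l/, /x/ cannot be parsed into a legal (C)V(N) syllable (only a nasal (/m/, /n/, or /ŋ/) is licensed in coda position; onsets are limited to one consonant).
Inserting the epenthetic vowel yields /ʔ/ → /ʔɪ/, /l/ → /lɪ/, /x/ → /xɪ/.

ʔɪʃɪlɪxɪ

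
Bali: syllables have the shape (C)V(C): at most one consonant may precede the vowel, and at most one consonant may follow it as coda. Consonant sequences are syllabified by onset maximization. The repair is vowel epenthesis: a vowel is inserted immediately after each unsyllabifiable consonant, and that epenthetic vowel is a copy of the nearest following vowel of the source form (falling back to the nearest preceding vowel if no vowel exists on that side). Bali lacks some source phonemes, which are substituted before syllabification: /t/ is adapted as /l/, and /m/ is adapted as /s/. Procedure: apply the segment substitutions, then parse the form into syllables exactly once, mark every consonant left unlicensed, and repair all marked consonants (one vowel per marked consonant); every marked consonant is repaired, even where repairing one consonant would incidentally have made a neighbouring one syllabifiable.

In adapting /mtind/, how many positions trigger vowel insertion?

After substitution the input is /slind/.
The unsyllabifiable consonants are /s/, /d/; each receives one epenthetic vowel.

2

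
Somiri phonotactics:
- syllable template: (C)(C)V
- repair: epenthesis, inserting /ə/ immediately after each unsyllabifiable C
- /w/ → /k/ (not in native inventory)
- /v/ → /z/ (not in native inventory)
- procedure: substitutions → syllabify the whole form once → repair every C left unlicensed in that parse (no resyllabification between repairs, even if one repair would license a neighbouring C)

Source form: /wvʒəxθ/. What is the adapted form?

Substitution: /w/ → /k/, /v/ → /z/, giving /kzʒəxθ/.
Under (C)(C)V, the unsyllabifiable consonants are /k/, /x/, /θ/ (no codas are permitted; onsets may contain at most 2 consonants).
Inserting the epenthetic vowel yields /k/ → /kə/, /x/ → /xə/, /θ/ → /θə/.

kəzʒəxəθə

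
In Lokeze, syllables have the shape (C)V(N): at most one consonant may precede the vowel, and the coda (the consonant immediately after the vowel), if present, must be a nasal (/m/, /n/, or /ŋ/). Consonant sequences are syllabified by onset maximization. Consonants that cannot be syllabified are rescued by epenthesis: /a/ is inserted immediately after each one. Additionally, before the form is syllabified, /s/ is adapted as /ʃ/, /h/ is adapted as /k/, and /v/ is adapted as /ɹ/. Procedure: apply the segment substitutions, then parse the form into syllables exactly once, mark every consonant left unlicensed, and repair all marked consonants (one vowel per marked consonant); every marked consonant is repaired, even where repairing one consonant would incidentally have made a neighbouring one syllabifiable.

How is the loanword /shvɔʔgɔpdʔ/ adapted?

ʃakaɹɔʔagɔpadaʔa

Substitution: /s/ → /ʃ/, /h/ → /k/, /v/ → /ɹ/, giving /ʃkɹɔʔgɔpdʔ/.
The consonants /ʃ/, /k/, /ʔ/, /p/, /d/, /ʔ/ cannot be parsed into a legal (C)V(N) syllable (only a nasal (/m/, /n/, or /ŋ/) is licensed in coda position; onsets are limited to one consonant).
Epenthesis after each stranded consonant: /ʃ/ → /ʃa/, /k/ → /ka/, /ʔ/ → /ʔa/, /p/ → /pa/, /d/ → /da/, /ʔ/ → /ʔa/.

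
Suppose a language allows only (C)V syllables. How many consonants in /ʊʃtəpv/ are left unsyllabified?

3

Syllabifying with onset maximization leaves /ʃ/, /p/, /v/ stranded (no codas are permitted; onsets are limited to one consonant).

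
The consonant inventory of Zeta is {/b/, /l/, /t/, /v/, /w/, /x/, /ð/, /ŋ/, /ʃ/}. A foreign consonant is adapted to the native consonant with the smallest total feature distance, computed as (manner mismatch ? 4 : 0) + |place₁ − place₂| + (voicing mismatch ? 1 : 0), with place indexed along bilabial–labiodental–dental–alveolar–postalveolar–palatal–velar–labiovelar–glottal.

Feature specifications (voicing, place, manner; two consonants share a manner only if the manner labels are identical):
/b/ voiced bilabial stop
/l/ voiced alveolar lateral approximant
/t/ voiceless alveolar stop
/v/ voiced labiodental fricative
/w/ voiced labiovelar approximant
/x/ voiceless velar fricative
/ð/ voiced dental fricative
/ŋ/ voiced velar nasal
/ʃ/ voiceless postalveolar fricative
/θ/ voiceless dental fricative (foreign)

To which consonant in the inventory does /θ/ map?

ð

/ð/ is closest: same manner (fricative), place distance 0 (dental→dental), voicing differs (+1); total 1. Next closest is /v/ at distance 2.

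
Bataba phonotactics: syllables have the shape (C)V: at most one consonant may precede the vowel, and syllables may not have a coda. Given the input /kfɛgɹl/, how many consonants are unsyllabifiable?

Under (C)V, the unsyllabifiable consonants are /k/, /g/, /ɹ/, /l/ (no codas are permitted; onsets are limited to one consonant).

4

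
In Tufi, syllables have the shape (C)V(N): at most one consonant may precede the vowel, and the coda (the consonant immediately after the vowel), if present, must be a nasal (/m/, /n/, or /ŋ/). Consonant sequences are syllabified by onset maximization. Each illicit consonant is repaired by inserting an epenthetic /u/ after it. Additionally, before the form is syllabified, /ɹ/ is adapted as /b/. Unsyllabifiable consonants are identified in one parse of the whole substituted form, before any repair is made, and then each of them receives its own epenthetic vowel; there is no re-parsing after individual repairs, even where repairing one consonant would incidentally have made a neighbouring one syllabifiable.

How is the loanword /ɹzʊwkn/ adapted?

buzʊwukunu

Substitution: /ɹ/ → /b/, giving /bzʊwkn/.
Syllabifying with onset maximization leaves /b/, /w/, /k/, /n/ stranded (only a nasal (/m/, /n/, or /ŋ/) is licensed in coda position; onsets are limited to one consonant).
Each unlicensed consonant becomes the onset of a new syllable: /b/ → /bu/, /w/ → /wu/, /k/ → /ku/, /n/ → /nu/.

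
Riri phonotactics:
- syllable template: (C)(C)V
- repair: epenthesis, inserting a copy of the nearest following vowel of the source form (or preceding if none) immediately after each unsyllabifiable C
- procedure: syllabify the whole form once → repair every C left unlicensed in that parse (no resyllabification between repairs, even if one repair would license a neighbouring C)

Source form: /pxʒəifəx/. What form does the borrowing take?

pəxʒəifəxə

The consonants /p/, /x/ cannot be parsed into a legal (C)(C)V syllable (no codas are permitted; onsets may contain at most 2 consonants).
Each unlicensed consonant becomes the onset of a new syllable: /p/ → /pə/, /x/ → /xə/.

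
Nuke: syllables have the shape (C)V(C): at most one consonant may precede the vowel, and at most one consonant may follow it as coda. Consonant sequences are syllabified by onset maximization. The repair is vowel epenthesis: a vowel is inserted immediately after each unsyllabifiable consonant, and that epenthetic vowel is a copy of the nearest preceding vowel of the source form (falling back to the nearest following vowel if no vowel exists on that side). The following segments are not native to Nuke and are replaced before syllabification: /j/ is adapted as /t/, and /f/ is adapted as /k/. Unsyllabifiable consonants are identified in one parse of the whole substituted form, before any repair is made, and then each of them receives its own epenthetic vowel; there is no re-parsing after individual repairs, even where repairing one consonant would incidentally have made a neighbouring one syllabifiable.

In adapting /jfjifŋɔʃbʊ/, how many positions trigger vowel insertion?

After substitution the input is /tktikŋɔʃbʊ/.
The unsyllabifiable consonants are /t/, /k/; each receives one epenthetic vowel.

2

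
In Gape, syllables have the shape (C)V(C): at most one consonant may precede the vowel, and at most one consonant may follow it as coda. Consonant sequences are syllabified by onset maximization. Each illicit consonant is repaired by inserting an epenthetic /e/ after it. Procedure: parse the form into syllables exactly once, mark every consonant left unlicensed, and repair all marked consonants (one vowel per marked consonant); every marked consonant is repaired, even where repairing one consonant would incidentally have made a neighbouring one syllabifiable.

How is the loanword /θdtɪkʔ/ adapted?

Syllabifying with onset maximization leaves /θ/, /d/, /ʔ/ stranded (at most one coda consonant is licensed; onsets are limited to one consonant).
Each unlicensed consonant becomes the onset of a new syllable: /θ/ → /θe/, /d/ → /de/, /ʔ/ → /ʔe/.

θedetɪkʔe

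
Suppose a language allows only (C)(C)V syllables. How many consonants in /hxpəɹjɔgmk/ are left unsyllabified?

4

The consonants /h/, /g/, /m/, /k/ cannot be parsed into a legal (C)(C)V syllable (no codas are permitted; onsets may contain at most 2 consonants).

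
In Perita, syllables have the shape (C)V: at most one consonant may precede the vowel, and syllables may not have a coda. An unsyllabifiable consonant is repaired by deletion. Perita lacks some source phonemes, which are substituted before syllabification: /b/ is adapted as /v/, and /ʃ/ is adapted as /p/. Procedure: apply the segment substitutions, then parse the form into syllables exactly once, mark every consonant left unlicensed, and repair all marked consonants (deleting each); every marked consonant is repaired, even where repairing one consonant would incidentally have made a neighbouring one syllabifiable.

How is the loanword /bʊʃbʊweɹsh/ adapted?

Substitution: /b/ → /v/, /ʃ/ → /p/, giving /vʊpvʊweɹsh/.
Syllabifying with onset maximization leaves /p/, /ɹ/, /s/, /h/ stranded (no codas are permitted; onsets are limited to one consonant).
Deletion applies to /p/, /ɹ/, /s/, /h/.

vʊvʊwe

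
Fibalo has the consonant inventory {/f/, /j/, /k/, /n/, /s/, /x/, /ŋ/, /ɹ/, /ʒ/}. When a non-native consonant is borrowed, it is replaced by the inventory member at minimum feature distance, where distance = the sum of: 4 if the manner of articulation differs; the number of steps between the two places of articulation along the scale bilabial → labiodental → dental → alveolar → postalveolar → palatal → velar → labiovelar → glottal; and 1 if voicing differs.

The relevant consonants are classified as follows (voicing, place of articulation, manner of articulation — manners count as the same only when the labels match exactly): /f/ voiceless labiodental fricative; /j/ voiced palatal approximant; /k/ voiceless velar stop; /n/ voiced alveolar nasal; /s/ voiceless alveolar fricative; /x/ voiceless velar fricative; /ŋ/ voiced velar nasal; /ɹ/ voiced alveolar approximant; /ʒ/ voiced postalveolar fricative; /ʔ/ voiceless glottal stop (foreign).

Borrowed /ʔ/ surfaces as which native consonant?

k

/k/ is closest: same manner (stop), place distance 2 (glottal→velar), same voicing; total 2. Next closest is /x/ at distance 6.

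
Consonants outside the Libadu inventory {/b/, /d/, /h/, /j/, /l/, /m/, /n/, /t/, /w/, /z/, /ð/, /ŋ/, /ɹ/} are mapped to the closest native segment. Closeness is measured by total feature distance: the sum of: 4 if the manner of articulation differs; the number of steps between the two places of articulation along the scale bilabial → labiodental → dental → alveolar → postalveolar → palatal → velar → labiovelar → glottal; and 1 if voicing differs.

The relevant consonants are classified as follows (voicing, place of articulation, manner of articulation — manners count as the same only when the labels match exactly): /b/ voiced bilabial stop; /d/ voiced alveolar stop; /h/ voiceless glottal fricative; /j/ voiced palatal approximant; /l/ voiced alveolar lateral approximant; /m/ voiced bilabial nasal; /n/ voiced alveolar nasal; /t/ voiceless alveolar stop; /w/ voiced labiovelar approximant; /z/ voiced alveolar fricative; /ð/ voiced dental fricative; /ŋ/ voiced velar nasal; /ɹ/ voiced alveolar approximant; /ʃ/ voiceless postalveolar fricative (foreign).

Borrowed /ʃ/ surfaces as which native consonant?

/z/ is closest: same manner (fricative), place distance 1 (postalveolar→alveolar), voicing differs (+1); total 2. Next closest is /ð/ at distance 3.

z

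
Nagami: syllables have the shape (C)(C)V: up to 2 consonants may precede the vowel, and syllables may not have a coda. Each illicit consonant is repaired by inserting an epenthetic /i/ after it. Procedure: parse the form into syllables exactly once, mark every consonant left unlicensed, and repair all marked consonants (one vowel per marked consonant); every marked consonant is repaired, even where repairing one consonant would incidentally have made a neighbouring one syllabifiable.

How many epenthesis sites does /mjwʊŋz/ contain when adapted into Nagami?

3

The unsyllabifiable consonants are /m/, /ŋ/, /z/; each receives one epenthetic vowel.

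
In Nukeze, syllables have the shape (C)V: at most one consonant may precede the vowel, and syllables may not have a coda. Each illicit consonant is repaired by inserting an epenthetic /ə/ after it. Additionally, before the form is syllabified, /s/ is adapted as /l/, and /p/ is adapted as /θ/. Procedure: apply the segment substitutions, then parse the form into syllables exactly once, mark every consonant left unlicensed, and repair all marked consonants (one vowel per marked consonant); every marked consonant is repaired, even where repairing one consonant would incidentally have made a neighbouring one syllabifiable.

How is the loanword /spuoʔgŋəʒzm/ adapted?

ləθuoʔəgəŋəʒəzəmə

Substitution: /s/ → /l/, /p/ → /θ/, giving /lθuoʔgŋəʒzm/.
Under (C)V, the unsyllabifiable consonants are /l/, /ʔ/, /g/, /ʒ/, /z/, /m/ (no codas are permitted; onsets are limited to one consonant).
Epenthesis after each stranded consonant: /l/ → /lə/, /ʔ/ → /ʔə/, /g/ → /gə/, /ʒ/ → /ʒə/, /z/ → /zə/, /m/ → /mə/.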